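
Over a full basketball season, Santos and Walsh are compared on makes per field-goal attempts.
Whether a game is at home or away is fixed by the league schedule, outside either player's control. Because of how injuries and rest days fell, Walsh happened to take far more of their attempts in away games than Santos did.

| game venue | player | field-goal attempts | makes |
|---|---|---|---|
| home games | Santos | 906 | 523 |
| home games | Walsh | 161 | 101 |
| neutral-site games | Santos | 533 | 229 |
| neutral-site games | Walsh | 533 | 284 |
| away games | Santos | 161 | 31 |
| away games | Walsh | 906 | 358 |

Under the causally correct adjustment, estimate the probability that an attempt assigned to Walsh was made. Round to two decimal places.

The stratified and pooled comparisons disagree (Walsh wins within each game venue; Santos wins overall), so the answer turns on the causal role of game venue.
Game venue is set before the player has any effect — it is not caused by the player — and it independently drives the outcome. That makes it a confounder, so the causal comparison is within game venue levels.
Standardising Walsh to the population game venue mix: 0.333·101/161 + 0.333·284/533 + 0.333·358/906 = 0.518.

0.52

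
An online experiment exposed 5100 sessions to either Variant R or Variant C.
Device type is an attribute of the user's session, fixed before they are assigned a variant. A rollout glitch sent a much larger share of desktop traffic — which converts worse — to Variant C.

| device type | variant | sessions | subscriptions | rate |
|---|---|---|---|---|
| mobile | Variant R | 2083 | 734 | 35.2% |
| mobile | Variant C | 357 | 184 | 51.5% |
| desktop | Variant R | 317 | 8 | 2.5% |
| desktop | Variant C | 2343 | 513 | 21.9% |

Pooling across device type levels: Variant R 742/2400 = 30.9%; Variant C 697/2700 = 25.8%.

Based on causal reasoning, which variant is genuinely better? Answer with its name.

Variant C

The imbalance in device type arose from how sessions were allocated, not from anything the variant did; and device type independently affects the outcome. The pooled gap is confounded — condition on device type.
Within each level — mobile: 35.2% vs 51.5%; desktop: 2.5% vs 21.9% — Variant C is higher every time.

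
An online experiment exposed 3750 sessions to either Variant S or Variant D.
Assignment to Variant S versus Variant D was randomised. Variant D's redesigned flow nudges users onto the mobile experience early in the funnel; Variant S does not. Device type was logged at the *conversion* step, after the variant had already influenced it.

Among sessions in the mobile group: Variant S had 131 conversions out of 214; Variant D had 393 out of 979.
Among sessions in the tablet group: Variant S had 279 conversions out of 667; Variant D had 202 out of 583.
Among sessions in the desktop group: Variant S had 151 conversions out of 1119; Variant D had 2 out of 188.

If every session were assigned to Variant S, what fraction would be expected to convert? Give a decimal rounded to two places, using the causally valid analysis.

Variant S is higher inside every device type stratum but Variant D is higher in aggregate. Whether to stratify depends on how device type relates to the variant.
Device type here is a post-treatment variable shaped by the variant; conditioning on it would introduce bias rather than remove it. The overall comparison is the causal one.
So P(outcome | do(Variant S)) is just the pooled rate for Variant S: 561/2000 = 0.281.

0.28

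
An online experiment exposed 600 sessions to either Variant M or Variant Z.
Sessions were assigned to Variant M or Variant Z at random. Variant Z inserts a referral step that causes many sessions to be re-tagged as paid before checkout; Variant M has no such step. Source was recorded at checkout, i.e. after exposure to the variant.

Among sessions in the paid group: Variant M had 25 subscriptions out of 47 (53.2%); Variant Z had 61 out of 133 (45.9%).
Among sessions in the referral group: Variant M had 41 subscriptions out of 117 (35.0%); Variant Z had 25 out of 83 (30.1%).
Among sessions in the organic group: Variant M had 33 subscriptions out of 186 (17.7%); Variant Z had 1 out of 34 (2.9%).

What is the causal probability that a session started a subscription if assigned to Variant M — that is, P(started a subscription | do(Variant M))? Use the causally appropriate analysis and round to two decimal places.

The traffic source-specific comparison favours Variant M throughout, but the pooled figures favour Variant Z. The question is whether to condition on traffic source.
Stratifying would compare variants among sessions the variants themselves sorted into traffic source groups — a form of selection on an intermediate. The unconditioned pooled rates give the total causal effect.
So P(outcome | do(Variant M)) is just the pooled rate for Variant M: 99/350 = 0.283.

0.28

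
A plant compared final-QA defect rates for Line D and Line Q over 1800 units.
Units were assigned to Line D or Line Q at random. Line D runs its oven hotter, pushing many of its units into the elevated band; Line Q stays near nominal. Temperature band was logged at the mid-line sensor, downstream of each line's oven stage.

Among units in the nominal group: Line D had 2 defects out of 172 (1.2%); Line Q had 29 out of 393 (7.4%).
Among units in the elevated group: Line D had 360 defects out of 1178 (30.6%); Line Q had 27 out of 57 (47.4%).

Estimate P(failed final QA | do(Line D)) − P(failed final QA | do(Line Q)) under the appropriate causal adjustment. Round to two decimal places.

The stratified and pooled comparisons disagree (Line D wins within each in-process temperature band; Line Q wins overall), so the answer turns on the causal role of in-process temperature band.
The distribution of in-process temperature band is itself part of what the line does — it is an intermediate outcome. Holding it fixed would remove that part of the effect; the total effect is the pooled difference.
The causal difference is the pooled difference: 0.268 − 0.124 = +0.144.

+0.14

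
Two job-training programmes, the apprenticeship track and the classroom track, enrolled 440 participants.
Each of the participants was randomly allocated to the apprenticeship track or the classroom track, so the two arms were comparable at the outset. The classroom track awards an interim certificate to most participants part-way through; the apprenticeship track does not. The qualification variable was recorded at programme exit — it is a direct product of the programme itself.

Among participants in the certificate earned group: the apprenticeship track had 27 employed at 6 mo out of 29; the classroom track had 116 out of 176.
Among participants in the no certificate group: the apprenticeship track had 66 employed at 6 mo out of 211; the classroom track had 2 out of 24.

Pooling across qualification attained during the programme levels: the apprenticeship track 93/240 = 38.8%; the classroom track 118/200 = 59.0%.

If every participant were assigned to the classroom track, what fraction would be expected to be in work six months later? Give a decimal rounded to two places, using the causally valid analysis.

Within every qualification attained during the programme level the apprenticeship track has the higher rate, yet pooled the classroom track does — Simpson's reversal.
Because the programme influences qualification attained during the programme, qualification attained during the programme is a post-treatment mediator, not a confounder. Stratifying on it would bias the estimate; the causal effect is the crude pooled difference.
So P(outcome | do(the classroom track)) is just the pooled rate for the classroom track: 118/200 = 0.590.

0.59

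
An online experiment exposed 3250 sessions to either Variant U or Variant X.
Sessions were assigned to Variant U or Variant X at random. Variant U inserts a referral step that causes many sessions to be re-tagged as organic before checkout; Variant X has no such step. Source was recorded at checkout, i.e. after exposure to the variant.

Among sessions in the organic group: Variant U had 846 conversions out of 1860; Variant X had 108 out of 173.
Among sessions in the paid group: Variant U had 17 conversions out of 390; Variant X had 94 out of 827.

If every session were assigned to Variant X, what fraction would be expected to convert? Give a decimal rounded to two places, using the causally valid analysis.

Traffic source is recorded after the variant and is itself shifted by it — it sits on the causal path from variant to outcome. Conditioning on a mediator would strip out part of the effect we want; the pooled comparison gives the total causal effect.
So P(outcome | do(Variant X)) is just the pooled rate for Variant X: 202/1000 = 0.202.

0.20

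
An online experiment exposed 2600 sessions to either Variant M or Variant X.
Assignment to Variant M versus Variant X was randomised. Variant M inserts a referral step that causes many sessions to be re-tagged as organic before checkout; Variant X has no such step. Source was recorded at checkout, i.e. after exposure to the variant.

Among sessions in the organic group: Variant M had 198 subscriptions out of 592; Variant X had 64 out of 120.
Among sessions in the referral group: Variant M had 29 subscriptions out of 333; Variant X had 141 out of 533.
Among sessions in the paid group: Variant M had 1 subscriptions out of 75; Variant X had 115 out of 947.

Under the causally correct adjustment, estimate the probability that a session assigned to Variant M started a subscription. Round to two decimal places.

0.23

Within every traffic source level Variant X has the higher rate, yet pooled Variant M does — Simpson's reversal.
Traffic source here is a post-treatment variable shaped by the variant; conditioning on it would introduce bias rather than remove it. The overall comparison is the causal one.
So P(outcome | do(Variant M)) is just the pooled rate for Variant M: 228/1000 = 0.228.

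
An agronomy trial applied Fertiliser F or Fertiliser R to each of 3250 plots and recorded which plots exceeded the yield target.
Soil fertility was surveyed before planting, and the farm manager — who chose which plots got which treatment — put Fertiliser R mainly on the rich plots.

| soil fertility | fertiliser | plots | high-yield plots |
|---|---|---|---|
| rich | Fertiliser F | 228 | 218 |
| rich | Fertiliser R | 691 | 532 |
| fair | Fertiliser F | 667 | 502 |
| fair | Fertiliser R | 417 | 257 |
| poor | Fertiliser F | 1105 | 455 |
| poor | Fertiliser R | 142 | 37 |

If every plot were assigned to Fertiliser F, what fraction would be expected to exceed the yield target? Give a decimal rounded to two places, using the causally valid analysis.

0.68

The stratified and pooled comparisons disagree (Fertiliser F wins within each soil fertility; Fertiliser R wins overall), so the answer turns on the causal role of soil fertility.
Soil fertility is set before the fertiliser has any effect — it is not caused by the fertiliser — and it independently drives the outcome. That makes it a confounder, so the causal comparison is within soil fertility levels.
Standardising Fertiliser F to the population soil fertility mix: 0.283·218/228 + 0.334·502/667 + 0.384·455/1105 = 0.679.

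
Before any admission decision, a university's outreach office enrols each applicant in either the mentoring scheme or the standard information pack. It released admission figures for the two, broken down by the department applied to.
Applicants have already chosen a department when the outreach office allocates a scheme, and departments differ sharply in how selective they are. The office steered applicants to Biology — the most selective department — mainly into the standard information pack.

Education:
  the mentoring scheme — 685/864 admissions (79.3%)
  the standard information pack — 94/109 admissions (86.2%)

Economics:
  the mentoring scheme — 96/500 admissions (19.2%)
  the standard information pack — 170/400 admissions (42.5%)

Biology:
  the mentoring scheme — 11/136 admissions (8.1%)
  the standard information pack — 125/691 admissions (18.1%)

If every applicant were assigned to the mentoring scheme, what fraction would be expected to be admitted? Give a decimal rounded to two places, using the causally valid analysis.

The stratified and pooled comparisons disagree (the standard information pack wins within each department; the mentoring scheme wins overall), so the answer turns on the causal role of department.
Department differs across outreach schemes for reasons unrelated to any effect of the outreach scheme itself, and it separately predicts the outcome — a classic confounder. We must compare within department levels.
Standardising the mentoring scheme to the population department mix: 0.360·685/864 + 0.333·96/500 + 0.306·11/136 = 0.374.

0.37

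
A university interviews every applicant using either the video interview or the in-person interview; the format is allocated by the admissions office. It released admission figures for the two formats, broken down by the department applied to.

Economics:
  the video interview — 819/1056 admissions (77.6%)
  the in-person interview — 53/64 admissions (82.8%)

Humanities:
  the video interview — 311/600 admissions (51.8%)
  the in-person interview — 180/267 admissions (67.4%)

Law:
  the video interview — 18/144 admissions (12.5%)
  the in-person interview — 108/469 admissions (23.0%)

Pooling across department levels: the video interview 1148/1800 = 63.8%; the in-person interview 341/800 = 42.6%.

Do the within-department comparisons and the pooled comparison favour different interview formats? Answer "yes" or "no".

Within each department level (Economics 77.6% vs 82.8%; Humanities 51.8% vs 67.4%; Law 12.5% vs 23.0%), the in-person interview has the higher rate every time. Pooled: 63.8% vs 42.6% — the video interview has the higher rate overall. The two comparisons disagree.

yes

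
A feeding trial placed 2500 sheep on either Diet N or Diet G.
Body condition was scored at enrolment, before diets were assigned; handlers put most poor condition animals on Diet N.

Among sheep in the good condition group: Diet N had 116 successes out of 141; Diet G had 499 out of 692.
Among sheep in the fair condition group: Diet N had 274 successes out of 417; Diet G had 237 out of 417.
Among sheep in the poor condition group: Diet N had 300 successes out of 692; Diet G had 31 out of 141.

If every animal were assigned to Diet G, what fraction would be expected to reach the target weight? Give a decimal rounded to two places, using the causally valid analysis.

0.50

Diet N is higher inside every starting body condition stratum but Diet G is higher in aggregate. Whether to stratify depends on how starting body condition relates to the diet.
Since starting body condition is a pre-existing factor (not a product of the diet) and it affects the outcome on its own, it is a confounder. The stratified rates, not the pooled rate, identify the causal effect.
Standardising Diet G to the population starting body condition mix: 0.333·499/692 + 0.334·237/417 + 0.333·31/141 = 0.503.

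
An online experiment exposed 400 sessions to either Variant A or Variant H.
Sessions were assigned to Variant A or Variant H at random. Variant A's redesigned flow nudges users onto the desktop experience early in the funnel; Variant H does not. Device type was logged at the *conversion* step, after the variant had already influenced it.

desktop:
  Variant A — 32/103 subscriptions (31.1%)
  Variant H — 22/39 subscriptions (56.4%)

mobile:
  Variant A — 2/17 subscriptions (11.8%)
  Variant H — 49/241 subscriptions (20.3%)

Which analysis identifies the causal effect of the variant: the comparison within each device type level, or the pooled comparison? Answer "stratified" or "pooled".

pooled

Stratifying would compare variants among sessions the variants themselves sorted into device type groups — a form of selection on an intermediate. The unconditioned pooled rates give the total causal effect.
Pooled: Variant A 28.3% vs Variant H 25.4%; Variant A is higher overall.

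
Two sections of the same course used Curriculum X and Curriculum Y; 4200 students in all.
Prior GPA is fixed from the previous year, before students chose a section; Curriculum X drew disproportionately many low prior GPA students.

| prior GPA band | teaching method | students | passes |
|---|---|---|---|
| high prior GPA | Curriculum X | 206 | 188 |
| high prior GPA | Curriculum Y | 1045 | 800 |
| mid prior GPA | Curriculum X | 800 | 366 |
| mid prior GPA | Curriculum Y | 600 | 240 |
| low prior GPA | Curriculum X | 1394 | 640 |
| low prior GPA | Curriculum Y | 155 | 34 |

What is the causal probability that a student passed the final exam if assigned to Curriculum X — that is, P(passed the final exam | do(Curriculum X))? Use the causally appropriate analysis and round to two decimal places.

0.59

Since prior GPA band is a pre-existing factor (not a product of the teaching method) and it affects the outcome on its own, it is a confounder. The stratified rates, not the pooled rate, identify the causal effect.
Standardising Curriculum X to the population prior GPA band mix: 0.298·188/206 + 0.333·366/800 + 0.369·640/1394 = 0.594.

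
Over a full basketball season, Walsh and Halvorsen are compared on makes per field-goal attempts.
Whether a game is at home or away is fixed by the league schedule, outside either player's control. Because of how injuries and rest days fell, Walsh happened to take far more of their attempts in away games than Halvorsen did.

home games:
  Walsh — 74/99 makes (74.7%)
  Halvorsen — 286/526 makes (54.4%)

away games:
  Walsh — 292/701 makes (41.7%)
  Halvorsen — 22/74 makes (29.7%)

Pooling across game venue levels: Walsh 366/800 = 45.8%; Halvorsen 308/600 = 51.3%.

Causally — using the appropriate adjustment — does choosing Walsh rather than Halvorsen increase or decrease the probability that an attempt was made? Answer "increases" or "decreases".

increases

Within every game venue level Walsh has the higher rate, yet pooled Halvorsen does — Simpson's reversal.
The imbalance in game venue arose from how field-goal attempts were allocated, not from anything the player did; and game venue independently affects the outcome. The pooled gap is confounded — condition on game venue.
Within each level — home games: 74.7% vs 54.4%; away games: 41.7% vs 29.7% — Walsh is higher every time.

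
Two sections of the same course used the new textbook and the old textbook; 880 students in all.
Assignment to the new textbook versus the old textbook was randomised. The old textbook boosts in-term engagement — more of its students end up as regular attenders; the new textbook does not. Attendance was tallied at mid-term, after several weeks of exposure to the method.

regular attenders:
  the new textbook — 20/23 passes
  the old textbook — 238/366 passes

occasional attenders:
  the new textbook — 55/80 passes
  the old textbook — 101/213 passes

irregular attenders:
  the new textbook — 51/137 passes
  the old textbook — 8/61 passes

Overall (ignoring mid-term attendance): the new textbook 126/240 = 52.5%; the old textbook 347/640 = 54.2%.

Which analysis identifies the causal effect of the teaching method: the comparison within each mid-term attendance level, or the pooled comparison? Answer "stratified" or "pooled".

pooled

Because the teaching method influences mid-term attendance, mid-term attendance is a post-treatment mediator, not a confounder. Stratifying on it would bias the estimate; the causal effect is the crude pooled difference.
Pooled: the new textbook 52.5% vs the old textbook 54.2%; the old textbook is higher overall.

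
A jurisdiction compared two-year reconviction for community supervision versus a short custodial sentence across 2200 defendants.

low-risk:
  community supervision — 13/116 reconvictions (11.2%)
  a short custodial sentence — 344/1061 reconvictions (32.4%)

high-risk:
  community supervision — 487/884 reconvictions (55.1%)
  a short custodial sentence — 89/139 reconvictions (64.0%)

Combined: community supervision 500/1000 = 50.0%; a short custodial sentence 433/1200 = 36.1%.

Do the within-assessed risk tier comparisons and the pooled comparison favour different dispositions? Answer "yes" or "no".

Within each assessed risk tier level (low-risk 11.2% vs 32.4%; high-risk 55.1% vs 64.0%), community supervision has the lower rate every time. Pooled: 50.0% vs 36.1% — a short custodial sentence has the lower rate overall. The two comparisons disagree.

yes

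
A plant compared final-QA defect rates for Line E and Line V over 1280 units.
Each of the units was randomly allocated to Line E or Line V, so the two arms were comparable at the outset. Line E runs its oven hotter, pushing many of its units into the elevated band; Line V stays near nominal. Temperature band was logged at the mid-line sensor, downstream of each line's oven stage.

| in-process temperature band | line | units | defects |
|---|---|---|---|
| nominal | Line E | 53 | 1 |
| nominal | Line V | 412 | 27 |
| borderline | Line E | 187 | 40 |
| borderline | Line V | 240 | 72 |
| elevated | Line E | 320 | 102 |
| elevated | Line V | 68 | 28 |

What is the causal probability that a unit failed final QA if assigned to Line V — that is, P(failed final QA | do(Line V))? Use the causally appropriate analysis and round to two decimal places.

The stratified and pooled comparisons disagree (Line E wins within each in-process temperature band; Line V wins overall), so the answer turns on the causal role of in-process temperature band.
In-process temperature band is recorded after the line and is itself shifted by it — it sits on the causal path from line to outcome. Conditioning on a mediator would strip out part of the effect we want; the pooled comparison gives the total causal effect.
So P(outcome | do(Line V)) is just the pooled rate for Line V: 127/720 = 0.176.

0.18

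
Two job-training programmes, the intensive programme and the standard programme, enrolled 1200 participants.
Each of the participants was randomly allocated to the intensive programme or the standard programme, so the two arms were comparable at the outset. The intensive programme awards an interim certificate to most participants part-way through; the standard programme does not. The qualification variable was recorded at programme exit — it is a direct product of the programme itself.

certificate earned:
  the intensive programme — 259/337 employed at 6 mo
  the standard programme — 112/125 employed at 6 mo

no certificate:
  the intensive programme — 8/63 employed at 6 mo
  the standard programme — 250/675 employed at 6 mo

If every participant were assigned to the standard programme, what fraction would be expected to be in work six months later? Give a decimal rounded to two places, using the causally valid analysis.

0.45

The distribution of qualification attained during the programme is itself part of what the programme does — it is an intermediate outcome. Holding it fixed would remove that part of the effect; the total effect is the pooled difference.
So P(outcome | do(the standard programme)) is just the pooled rate for the standard programme: 362/800 = 0.453.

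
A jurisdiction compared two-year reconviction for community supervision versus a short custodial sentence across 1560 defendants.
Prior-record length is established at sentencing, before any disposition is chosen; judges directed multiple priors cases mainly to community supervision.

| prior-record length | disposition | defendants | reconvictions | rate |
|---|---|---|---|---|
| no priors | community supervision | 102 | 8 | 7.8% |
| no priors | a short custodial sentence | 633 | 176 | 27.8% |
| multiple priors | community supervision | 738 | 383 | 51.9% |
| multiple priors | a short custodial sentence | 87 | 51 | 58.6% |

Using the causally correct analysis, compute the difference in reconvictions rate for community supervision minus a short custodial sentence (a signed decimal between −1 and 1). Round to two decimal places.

The prior-record length-specific comparison favours community supervision throughout, but the pooled figures favour a short custodial sentence. The question is whether to condition on prior-record length.
Prior-record length satisfies the back-door criterion: it is not a descendant of the disposition, and it blocks the spurious path from disposition to outcome. Adjusting for it (i.e., using the within-prior-record length rates) gives the causal effect.
Adjusting over the population distribution of prior-record length: 0.471·(0.078−0.278) + 0.529·(0.519−0.586) = -0.130.

-0.13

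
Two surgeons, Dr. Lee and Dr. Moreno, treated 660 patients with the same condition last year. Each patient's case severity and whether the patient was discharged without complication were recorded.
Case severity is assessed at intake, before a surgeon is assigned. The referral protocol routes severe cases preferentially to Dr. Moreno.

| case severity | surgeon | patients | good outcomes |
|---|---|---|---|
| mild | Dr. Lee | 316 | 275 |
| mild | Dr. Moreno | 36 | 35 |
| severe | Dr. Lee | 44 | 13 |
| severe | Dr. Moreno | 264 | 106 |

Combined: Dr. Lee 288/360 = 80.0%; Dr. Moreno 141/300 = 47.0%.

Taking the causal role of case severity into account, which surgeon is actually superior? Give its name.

Dr. Moreno

The stratified and pooled comparisons disagree (Dr. Moreno wins within each case severity; Dr. Lee wins overall), so the answer turns on the causal role of case severity.
Case severity satisfies the back-door criterion: it is not a descendant of the surgeon, and it blocks the spurious path from surgeon to outcome. Adjusting for it (i.e., using the within-case severity rates) gives the causal effect.
Within each level — mild: 87.0% vs 97.2%; severe: 29.5% vs 40.2% — Dr. Moreno is higher every time.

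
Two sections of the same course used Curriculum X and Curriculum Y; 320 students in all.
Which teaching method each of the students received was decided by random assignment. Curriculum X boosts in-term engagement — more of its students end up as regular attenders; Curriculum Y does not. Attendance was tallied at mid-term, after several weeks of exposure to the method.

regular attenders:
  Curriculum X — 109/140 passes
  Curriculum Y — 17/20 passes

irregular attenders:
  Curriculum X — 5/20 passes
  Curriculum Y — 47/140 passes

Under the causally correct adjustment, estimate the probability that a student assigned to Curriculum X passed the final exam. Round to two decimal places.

The mid-term attendance-specific comparison favours Curriculum Y throughout, but the pooled figures favour Curriculum X. The question is whether to condition on mid-term attendance.
Because the teaching method influences mid-term attendance, mid-term attendance is a post-treatment mediator, not a confounder. Stratifying on it would bias the estimate; the causal effect is the crude pooled difference.
So P(outcome | do(Curriculum X)) is just the pooled rate for Curriculum X: 114/160 = 0.713.

0.71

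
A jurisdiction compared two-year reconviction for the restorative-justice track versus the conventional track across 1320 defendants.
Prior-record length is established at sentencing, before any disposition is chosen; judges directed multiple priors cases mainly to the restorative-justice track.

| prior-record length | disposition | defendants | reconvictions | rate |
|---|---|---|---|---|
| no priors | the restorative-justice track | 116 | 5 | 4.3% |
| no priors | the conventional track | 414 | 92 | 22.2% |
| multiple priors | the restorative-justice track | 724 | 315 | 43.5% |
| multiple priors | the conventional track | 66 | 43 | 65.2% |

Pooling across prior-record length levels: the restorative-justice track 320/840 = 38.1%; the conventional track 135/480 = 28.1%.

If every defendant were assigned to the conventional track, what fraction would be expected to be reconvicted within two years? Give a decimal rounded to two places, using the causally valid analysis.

Prior-record length is set before the disposition has any effect — it is not caused by the disposition — and it independently drives the outcome. That makes it a confounder, so the causal comparison is within prior-record length levels.
Standardising the conventional track to the population prior-record length mix: 0.402·92/414 + 0.598·43/66 = 0.479.

0.48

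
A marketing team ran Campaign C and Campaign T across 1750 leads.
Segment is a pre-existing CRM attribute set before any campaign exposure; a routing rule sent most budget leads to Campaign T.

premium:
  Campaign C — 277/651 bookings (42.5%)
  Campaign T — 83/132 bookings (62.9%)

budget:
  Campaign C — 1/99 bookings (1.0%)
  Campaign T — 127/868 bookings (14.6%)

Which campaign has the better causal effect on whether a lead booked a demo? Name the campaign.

Nothing the campaign does changes customer segment; the imbalance is an allocation artefact. With customer segment also predicting the outcome, the pooled figure is confounded, and the within-stratum comparison is the causal one.
Within each level — premium: 42.5% vs 62.9%; budget: 1.0% vs 14.6% — Campaign T is higher every time.

Campaign T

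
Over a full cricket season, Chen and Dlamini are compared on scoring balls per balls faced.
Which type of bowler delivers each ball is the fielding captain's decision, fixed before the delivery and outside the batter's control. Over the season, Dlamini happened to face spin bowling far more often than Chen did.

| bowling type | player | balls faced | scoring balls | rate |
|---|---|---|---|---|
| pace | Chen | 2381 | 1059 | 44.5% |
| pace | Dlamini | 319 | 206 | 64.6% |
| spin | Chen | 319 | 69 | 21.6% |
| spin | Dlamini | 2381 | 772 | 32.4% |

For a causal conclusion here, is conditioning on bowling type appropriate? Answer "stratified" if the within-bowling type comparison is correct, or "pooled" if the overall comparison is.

stratified

The stratified and pooled comparisons disagree (Dlamini wins within each bowling type; Chen wins overall), so the answer turns on the causal role of bowling type.
Nothing the player does changes bowling type; the imbalance is an allocation artefact. With bowling type also predicting the outcome, the pooled figure is confounded, and the within-stratum comparison is the causal one.
Within each level — pace: 44.5% vs 64.6%; spin: 21.6% vs 32.4% — Dlamini is higher every time.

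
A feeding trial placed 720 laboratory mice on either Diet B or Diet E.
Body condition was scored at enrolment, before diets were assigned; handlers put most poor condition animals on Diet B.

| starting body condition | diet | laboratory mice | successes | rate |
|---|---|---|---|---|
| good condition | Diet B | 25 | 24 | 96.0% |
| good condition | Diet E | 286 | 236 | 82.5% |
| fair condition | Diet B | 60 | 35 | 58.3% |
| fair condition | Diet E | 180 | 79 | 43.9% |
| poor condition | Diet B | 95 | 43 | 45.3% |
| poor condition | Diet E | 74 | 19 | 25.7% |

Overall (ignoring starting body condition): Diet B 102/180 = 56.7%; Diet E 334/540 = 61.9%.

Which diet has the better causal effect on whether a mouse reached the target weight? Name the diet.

The stratified and pooled comparisons disagree (Diet B wins within each starting body condition; Diet E wins overall), so the answer turns on the causal role of starting body condition.
Since starting body condition is a pre-existing factor (not a product of the diet) and it affects the outcome on its own, it is a confounder. The stratified rates, not the pooled rate, identify the causal effect.
Within each level — good condition: 96.0% vs 82.5%; fair condition: 58.3% vs 43.9%; poor condition: 45.3% vs 25.7% — Diet B is higher every time.

Diet B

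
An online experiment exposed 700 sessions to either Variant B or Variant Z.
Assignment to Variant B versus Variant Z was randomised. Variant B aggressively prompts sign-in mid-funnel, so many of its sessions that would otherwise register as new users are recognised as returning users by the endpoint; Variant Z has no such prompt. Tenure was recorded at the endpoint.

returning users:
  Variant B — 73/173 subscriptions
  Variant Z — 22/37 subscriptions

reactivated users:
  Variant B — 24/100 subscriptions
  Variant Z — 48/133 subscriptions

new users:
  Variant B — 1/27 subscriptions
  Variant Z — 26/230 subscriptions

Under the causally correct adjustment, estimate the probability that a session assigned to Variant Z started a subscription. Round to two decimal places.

User tenure is recorded after the variant and is itself shifted by it — it sits on the causal path from variant to outcome. Conditioning on a mediator would strip out part of the effect we want; the pooled comparison gives the total causal effect.
So P(outcome | do(Variant Z)) is just the pooled rate for Variant Z: 96/400 = 0.240.

0.24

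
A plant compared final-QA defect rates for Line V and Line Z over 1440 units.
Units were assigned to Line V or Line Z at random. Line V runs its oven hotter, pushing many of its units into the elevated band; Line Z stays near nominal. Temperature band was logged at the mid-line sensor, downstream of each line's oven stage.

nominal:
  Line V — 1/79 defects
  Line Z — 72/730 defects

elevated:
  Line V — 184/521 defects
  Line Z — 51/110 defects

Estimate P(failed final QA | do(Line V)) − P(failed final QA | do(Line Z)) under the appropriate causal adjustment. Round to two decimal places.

+0.16

In-process temperature band is recorded after the line and is itself shifted by it — it sits on the causal path from line to outcome. Conditioning on a mediator would strip out part of the effect we want; the pooled comparison gives the total causal effect.
The causal difference is the pooled difference: 0.308 − 0.146 = +0.162.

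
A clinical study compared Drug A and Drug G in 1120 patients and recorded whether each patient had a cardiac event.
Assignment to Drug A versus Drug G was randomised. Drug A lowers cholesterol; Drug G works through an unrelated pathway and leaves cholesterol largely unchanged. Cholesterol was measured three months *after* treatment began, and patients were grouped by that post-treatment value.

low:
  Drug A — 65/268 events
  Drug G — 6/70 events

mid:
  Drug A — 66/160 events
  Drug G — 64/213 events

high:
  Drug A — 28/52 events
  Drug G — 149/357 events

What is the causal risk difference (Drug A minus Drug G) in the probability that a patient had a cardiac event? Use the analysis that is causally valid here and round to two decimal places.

The stratified and pooled comparisons disagree (Drug G wins within each cholesterol; Drug A wins overall), so the answer turns on the causal role of cholesterol.
The distribution of cholesterol is itself part of what the drug does — it is an intermediate outcome. Holding it fixed would remove that part of the effect; the total effect is the pooled difference.
The causal difference is the pooled difference: 0.331 − 0.342 = -0.011.

-0.01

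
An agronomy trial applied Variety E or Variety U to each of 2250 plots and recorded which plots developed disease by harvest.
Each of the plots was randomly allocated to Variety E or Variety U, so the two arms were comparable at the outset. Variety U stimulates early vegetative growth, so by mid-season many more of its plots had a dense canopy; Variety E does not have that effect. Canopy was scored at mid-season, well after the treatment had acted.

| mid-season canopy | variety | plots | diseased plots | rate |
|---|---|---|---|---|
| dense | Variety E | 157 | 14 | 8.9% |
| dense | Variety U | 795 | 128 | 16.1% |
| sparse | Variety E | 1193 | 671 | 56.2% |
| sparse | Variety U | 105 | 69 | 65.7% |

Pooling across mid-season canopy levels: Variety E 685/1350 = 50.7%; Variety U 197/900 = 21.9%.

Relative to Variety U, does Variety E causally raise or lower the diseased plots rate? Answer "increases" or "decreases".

Stratifying would compare varietys among plots the varietys themselves sorted into mid-season canopy groups — a form of selection on an intermediate. The unconditioned pooled rates give the total causal effect.
Pooled: Variety E 50.7% vs Variety U 21.9%; Variety U is lower overall.

increases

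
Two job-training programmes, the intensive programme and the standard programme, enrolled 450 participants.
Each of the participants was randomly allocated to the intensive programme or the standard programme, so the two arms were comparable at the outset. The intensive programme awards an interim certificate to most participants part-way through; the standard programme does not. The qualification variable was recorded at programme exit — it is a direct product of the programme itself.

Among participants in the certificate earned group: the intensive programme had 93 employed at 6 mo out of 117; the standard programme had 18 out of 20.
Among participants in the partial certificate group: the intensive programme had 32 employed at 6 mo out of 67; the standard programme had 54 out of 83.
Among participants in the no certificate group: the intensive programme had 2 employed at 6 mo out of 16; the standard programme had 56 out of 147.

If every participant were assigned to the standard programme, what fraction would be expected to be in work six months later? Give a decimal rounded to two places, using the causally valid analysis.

The qualification attained during the programme-specific comparison favours the standard programme throughout, but the pooled figures favour the intensive programme. The question is whether to condition on qualification attained during the programme.
Because the programme influences qualification attained during the programme, qualification attained during the programme is a post-treatment mediator, not a confounder. Stratifying on it would bias the estimate; the causal effect is the crude pooled difference.
So P(outcome | do(the standard programme)) is just the pooled rate for the standard programme: 128/250 = 0.512.

0.51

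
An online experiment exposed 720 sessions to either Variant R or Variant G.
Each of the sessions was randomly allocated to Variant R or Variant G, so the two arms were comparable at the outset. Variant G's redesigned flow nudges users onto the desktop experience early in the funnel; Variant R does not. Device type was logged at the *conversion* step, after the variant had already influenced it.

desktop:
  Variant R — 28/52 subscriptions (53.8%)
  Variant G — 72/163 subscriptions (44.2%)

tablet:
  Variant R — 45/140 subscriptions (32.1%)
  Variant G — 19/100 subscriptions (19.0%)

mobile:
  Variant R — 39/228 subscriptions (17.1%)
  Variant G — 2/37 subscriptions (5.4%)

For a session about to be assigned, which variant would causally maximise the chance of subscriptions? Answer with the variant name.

Variant G

Device type is recorded after the variant and is itself shifted by it — it sits on the causal path from variant to outcome. Conditioning on a mediator would strip out part of the effect we want; the pooled comparison gives the total causal effect.
Pooled: Variant R 26.7% vs Variant G 31.0%; Variant G is higher overall.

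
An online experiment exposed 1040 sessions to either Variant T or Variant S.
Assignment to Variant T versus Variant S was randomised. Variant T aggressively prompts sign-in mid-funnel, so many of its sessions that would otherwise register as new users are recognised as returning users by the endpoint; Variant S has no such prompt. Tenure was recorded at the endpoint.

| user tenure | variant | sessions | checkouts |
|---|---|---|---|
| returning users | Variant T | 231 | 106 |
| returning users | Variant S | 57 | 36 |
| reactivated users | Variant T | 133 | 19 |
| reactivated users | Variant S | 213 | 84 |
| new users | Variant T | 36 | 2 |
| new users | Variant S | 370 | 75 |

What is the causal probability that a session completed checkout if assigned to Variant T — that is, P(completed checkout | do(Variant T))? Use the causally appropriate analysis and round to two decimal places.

Variant S is higher inside every user tenure stratum but Variant T is higher in aggregate. Whether to stratify depends on how user tenure relates to the variant.
Stratifying would compare variants among sessions the variants themselves sorted into user tenure groups — a form of selection on an intermediate. The unconditioned pooled rates give the total causal effect.
So P(outcome | do(Variant T)) is just the pooled rate for Variant T: 127/400 = 0.318.

0.32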